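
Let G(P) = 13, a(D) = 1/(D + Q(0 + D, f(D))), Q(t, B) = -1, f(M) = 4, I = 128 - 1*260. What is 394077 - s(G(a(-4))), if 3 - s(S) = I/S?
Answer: 5122830/13 ≈ 3.9406e+5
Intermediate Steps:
I = -132 (I = 128 - 260 = -132)
a(D) = 1/(-1 + D) (a(D) = 1/(D - 1) = 1/(-1 + D))
s(S) = 3 + 132/S (s(S) = 3 - (-132)/S = 3 + 132/S)
394077 - s(G(a(-4))) = 394077 - (3 + 132/13) = 394077 - 1*171/13 = 394077 - 171/13 = 5122830/13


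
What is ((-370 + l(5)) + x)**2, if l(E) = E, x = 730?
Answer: 133225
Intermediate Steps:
((-370 + l(5)) + x)**2 = ((-370 + 5) + 730)**2 = (-365 + 730)**2 = 365**2 = 133225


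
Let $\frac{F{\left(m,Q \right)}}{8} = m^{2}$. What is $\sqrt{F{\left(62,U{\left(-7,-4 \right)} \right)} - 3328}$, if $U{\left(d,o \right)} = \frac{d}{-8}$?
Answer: $4 \sqrt{1714} \approx 165.6$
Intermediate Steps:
$U{\left(d,o \right)} = - \frac{d}{8}$ ($U{\left(d,o \right)} = d \left(- \frac{1}{8}\right) = - \frac{d}{8}$)
$F{\left(m,Q \right)} = 8 m^{2}$
$\sqrt{F{\left(62,U{\left(-7,-4 \right)} \right)} - 3328} = \sqrt{8 \cdot 62^{2} - 3328} = \sqrt{8 \cdot 3844 - 3328} = \sqrt{30752 - 3328} = \sqrt{27424} = 4 \sqrt{1714}$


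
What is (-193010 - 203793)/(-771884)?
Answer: 396803/771884 ≈ 0.51407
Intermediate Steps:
(-193010 - 203793)/(-771884) = -396803*(-1/771884) = 396803/771884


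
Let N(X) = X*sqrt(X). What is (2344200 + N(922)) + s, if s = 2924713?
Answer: 5268913 + 922*sqrt(922) ≈ 5.2969e+6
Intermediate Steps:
N(X) = X**(3/2)
(2344200 + N(922)) + s = (2344200 + 922**(3/2)) + 2924713 = (2344200 + 922*sqrt(922)) + 2924713 = 5268913 + 922*sqrt(922)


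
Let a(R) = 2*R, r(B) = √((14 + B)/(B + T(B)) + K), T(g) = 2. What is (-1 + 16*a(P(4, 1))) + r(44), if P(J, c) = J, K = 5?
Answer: 127 + 12*√23/23 ≈ 129.50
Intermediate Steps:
r(B) = √(5 + (14 + B)/(2 + B)) (r(B) = √((14 + B)/(B + 2) + 5) = √((14 + B)/(2 + B) + 5) = √(5 + (14 + B)/(2 + B)))
(-1 + 16*a(P(4, 1))) + r(44) = (-1 + 16*(2*4)) + √6*√((4 + 44)/(2 + 44)) = (-1 + 16*8) + √6*√(48/46) = (-1 + 128) + √6*√((1/46)*48) = 127 + √6*√(24/23) = 127 + √6*(2*√138/23) = 127 + 12*√23/23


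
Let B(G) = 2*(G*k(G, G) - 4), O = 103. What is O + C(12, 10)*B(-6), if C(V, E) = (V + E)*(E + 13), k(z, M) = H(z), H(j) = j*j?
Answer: -222537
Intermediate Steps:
H(j) = j²
k(z, M) = z²
C(V, E) = (13 + E)*(E + V) (C(V, E) = (E + V)*(13 + E) = (13 + E)*(E + V))
B(G) = -8 + 2*G³ (B(G) = 2*(G*G² - 4) = 2*(G³ - 4) = 2*(-4 + G³) = -8 + 2*G³)
O + C(12, 10)*B(-6) = 103 + (10² + 13*10 + 13*12 + 10*12)*(-8 + 2*(-6)³) = 103 + (100 + 130 + 156 + 120)*(-8 + 2*(-216)) = 103 + 506*(-8 - 432) = 103 + 506*(-440) = 103 - 222640 = -222537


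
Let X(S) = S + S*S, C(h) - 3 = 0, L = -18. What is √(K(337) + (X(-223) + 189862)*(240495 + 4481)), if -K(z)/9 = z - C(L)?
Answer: √58639412162 ≈ 2.4216e+5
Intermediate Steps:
C(h) = 3 (C(h) = 3 + 0 = 3)
X(S) = S + S²
K(z) = 27 - 9*z (K(z) = -9*(z - 1*3) = -9*(z - 3) = -9*(-3 + z) = 27 - 9*z)
√(K(337) + (X(-223) + 189862)*(240495 + 4481)) = √((27 - 9*337) + (-223*(1 - 223) + 189862)*(240495 + 4481)) = √((27 - 3033) + (-223*(-222) + 189862)*244976) = √(-3006 + (49506 + 189862)*244976) = √(-3006 + 239368*244976) = √(-3006 + 58639415168) = √58639412162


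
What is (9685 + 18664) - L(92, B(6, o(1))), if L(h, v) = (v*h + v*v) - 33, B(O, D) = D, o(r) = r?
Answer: 28289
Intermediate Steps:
L(h, v) = -33 + v**2 + h*v (L(h, v) = (h*v + v**2) - 33 = (v**2 + h*v) - 33 = -33 + v**2 + h*v)
(9685 + 18664) - L(92, B(6, o(1))) = (9685 + 18664) - (-33 + 1**2 + 92*1) = 28349 - (-33 + 1 + 92) = 28349 - 1*60 = 28349 - 60 = 28289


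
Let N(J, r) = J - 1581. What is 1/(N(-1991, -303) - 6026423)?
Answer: -1/6029995 ≈ -1.6584e-7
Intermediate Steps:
N(J, r) = -1581 + J
1/(N(-1991, -303) - 6026423) = 1/((-1581 - 1991) - 6026423) = 1/(-3572 - 6026423) = 1/(-6029995) = -1/6029995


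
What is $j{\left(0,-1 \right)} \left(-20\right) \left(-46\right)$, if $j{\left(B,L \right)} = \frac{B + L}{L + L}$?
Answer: $460$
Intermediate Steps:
$j{\left(B,L \right)} = \frac{B + L}{2 L}$
$j{\left(0,-1 \right)} \left(-20\right) \left(-46\right) = \frac{0 - 1}{2 \left(-1\right)} \left(-20\right) \left(-46\right) = \frac{1}{2} \left(-1\right) \left(-1\right) \left(-20\right) \left(-46\right) = \frac{1}{2} \left(-20\right) \left(-46\right) = \left(-10\right) \left(-46\right) = 460$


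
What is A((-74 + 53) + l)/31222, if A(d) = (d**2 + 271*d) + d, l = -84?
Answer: -17535/31222 ≈ -0.56162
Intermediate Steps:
A(d) = d**2 + 272*d
A((-74 + 53) + l)/31222 = (((-74 + 53) - 84)*(272 + ((-74 + 53) - 84)))/31222 = ((-21 - 84)*(272 + (-21 - 84)))*(1/31222) = -105*(272 - 105)*(1/31222) = -105*167*(1/31222) = -17535*1/31222 = -17535/31222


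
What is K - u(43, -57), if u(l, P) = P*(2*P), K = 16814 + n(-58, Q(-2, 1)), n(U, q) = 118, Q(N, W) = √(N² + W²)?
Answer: 10434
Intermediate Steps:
K = 16932 (K = 16814 + 118 = 16932)
u(l, P) = 2*P²
K - u(43, -57) = 16932 - 2*(-57)² = 16932 - 2*3249 = 16932 - 1*6498 = 16932 - 6498 = 10434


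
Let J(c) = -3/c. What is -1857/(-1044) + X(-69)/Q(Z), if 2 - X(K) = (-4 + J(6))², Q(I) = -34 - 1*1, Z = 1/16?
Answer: 7004/3045 ≈ 2.3002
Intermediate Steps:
Z = 1/16 ≈ 0.062500
Q(I) = -35 (Q(I) = -34 - 1 = -35)
X(K) = -73/4 (X(K) = 2 - (-4 - 3/6)² = 2 - (-4 - 3*⅙)² = 2 - (-4 - ½)² = 2 - (-9/2)² = 2 - 1*81/4 = 2 - 81/4 = -73/4)
-1857/(-1044) + X(-69)/Q(Z) = -1857/(-1044) - 73/4/(-35) = -1857*(-1/1044) - 73/4*(-1/35) = 619/348 + 73/140 = 7004/3045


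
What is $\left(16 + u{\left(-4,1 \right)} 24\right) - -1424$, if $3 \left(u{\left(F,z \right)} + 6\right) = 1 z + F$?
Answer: $1272$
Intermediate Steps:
$u{\left(F,z \right)} = -6 + \frac{F}{3} + \frac{z}{3}$ ($u{\left(F,z \right)} = -6 + \frac{1 z + F}{3} = -6 + \frac{z + F}{3} = -6 + \frac{F + z}{3} = -6 + \left(\frac{F}{3} + \frac{z}{3}\right) = -6 + \frac{F}{3} + \frac{z}{3}$)
$\left(16 + u{\left(-4,1 \right)} 24\right) - -1424 = \left(16 + \left(-6 + \frac{1}{3} \left(-4\right) + \frac{1}{3} \cdot 1\right) 24\right) - -1424 = \left(16 + \left(-6 - \frac{4}{3} + \frac{1}{3}\right) 24\right) + 1424 = \left(16 - 168\right) + 1424 = -152 + 1424 = 1272$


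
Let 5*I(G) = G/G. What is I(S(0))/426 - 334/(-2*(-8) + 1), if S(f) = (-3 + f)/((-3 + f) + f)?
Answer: -711403/36210 ≈ -19.647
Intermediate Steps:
S(f) = (-3 + f)/(-3 + 2*f)
I(G) = ⅕ (I(G) = (G/G)/5 = (⅕)*1 = ⅕)
I(S(0))/426 - 334/(-2*(-8) + 1) = (⅕)/426 - 334/(-2*(-8) + 1) = (⅕)*(1/426) - 334/(16 + 1) = 1/2130 - 334/17 = -711403/36210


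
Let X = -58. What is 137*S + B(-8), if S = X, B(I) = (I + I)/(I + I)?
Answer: -7945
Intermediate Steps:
B(I) = 1 (B(I) = (2*I)/((2*I)) = (2*I)*(1/(2*I)) = 1)
S = -58
137*S + B(-8) = 137*(-58) + 1 = -7946 + 1 = -7945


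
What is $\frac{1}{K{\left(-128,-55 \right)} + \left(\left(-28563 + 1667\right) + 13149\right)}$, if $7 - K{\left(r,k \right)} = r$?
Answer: $- \frac{1}{13612} \approx -7.3465 \cdot 10^{-5}$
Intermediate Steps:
$K{\left(r,k \right)} = 7 - r$
$\frac{1}{K{\left(-128,-55 \right)} + \left(\left(-28563 + 1667\right) + 13149\right)} = \frac{1}{\left(7 - -128\right) + \left(\left(-28563 + 1667\right) + 13149\right)} = \frac{1}{\left(7 + 128\right) + \left(-26896 + 13149\right)} = \frac{1}{135 - 13747} = \frac{1}{-13612} = - \frac{1}{13612}$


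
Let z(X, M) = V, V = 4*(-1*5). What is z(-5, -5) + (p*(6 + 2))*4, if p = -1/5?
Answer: -132/5 ≈ -26.400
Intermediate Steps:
p = -⅕ (p = -1*⅕ = -⅕ ≈ -0.20000)
V = -20 (V = 4*(-5) = -20)
z(X, M) = -20
z(-5, -5) + (p*(6 + 2))*4 = -20 - (6 + 2)/5*4 = -20 - ⅕*8*4 = -20 - 8/5*4 = -20 - 32/5 = -132/5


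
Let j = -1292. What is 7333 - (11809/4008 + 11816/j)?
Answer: 9501209797/1294584 ≈ 7339.2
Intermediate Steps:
7333 - (11809/4008 + 11816/j) = 7333 - (11809/4008 + 11816/(-1292)) = 7333 - (11809*(1/4008) + 11816*(-1/1292)) = 7333 - (11809/4008 - 2954/323) = 7333 - 1*(-8025325/1294584) = 7333 + 8025325/1294584 = 9501209797/1294584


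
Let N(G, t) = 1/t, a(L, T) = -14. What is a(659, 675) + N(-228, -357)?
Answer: -4999/357 ≈ -14.003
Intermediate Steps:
a(659, 675) + N(-228, -357) = -14 + 1/(-357) = -14 - 1/357 = -4999/357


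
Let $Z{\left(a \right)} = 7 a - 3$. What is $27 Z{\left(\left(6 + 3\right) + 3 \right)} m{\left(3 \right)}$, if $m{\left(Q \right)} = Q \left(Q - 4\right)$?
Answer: $-6561$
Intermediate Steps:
$m{\left(Q \right)} = Q \left(-4 + Q\right)$
$Z{\left(a \right)} = -3 + 7 a$
$27 Z{\left(\left(6 + 3\right) + 3 \right)} m{\left(3 \right)} = 27 \left(-3 + 7 \left(\left(6 + 3\right) + 3\right)\right) 3 \left(-4 + 3\right) = 27 \left(-3 + 7 \left(9 + 3\right)\right) 3 \left(-1\right) = 27 \left(-3 + 7 \cdot 12\right) \left(-3\right) = 27 \left(-3 + 84\right) \left(-3\right) = 27 \cdot 81 \left(-3\right) = 2187 \left(-3\right) = -6561$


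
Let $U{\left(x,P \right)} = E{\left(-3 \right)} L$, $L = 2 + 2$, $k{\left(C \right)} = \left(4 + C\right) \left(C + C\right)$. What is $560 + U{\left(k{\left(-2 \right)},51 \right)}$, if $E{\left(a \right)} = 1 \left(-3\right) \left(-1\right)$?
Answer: $572$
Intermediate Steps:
$k{\left(C \right)} = 2 C \left(4 + C\right)$ ($k{\left(C \right)} = \left(4 + C\right) 2 C = 2 C \left(4 + C\right)$)
$E{\left(a \right)} = 3$ ($E{\left(a \right)} = \left(-3\right) \left(-1\right) = 3$)
$L = 4$
$U{\left(x,P \right)} = 12$ ($U{\left(x,P \right)} = 3 \cdot 4 = 12$)
$560 + U{\left(k{\left(-2 \right)},51 \right)} = 560 + 12 = 572$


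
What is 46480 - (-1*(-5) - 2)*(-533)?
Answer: 48079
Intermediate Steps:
46480 - (-1*(-5) - 2)*(-533) = 46480 - (5 - 2)*(-533) = 46480 - 3*(-533) = 46480 - 1*(-1599) = 46480 + 1599 = 48079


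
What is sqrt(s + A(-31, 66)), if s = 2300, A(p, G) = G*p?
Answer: sqrt(254) ≈ 15.937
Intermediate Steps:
sqrt(s + A(-31, 66)) = sqrt(2300 + 66*(-31)) = sqrt(2300 - 2046) = sqrt(254)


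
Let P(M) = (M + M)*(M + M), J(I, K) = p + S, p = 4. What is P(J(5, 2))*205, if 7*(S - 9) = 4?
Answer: 7400500/49 ≈ 1.5103e+5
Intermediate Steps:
S = 67/7 (S = 9 + (⅐)*4 = 9 + 4/7 = 67/7 ≈ 9.5714)
J(I, K) = 95/7 (J(I, K) = 4 + 67/7 = 95/7)
P(M) = 4*M² (P(M) = (2*M)*(2*M) = 4*M²)
P(J(5, 2))*205 = (4*(95/7)²)*205 = (4*(9025/49))*205 = (36100/49)*205 = 7400500/49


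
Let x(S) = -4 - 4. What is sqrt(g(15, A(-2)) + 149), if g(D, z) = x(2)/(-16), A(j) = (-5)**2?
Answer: sqrt(598)/2 ≈ 12.227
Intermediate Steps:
x(S) = -8
A(j) = 25
g(D, z) = 1/2 (g(D, z) = -8/(-16) = -8*(-1/16) = 1/2)
sqrt(g(15, A(-2)) + 149) = sqrt(1/2 + 149) = sqrt(299/2) = sqrt(598)/2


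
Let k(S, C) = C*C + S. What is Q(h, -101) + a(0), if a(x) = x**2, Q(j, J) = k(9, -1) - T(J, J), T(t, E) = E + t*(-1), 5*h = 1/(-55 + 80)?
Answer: 10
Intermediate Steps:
k(S, C) = S + C**2 (k(S, C) = C**2 + S = S + C**2)
h = 1/125 (h = 1/(5*(-55 + 80)) = (1/5)/25 = (1/5)*(1/25) = 1/125 ≈ 0.0080000)
T(t, E) = E - t
Q(j, J) = 10 (Q(j, J) = (9 + (-1)**2) - (J - J) = (9 + 1) - 1*0 = 10 + 0 = 10)
Q(h, -101) + a(0) = 10 + 0**2 = 10 + 0 = 10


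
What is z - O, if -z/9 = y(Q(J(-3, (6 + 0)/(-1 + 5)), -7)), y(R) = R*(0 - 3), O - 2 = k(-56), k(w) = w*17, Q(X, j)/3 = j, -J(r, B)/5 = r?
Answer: 383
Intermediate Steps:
J(r, B) = -5*r
Q(X, j) = 3*j
k(w) = 17*w
O = -950 (O = 2 + 17*(-56) = 2 - 952 = -950)
y(R) = -3*R (y(R) = R*(-3) = -3*R)
z = -567 (z = -(-27)*3*(-7) = -(-27)*(-21) = -9*63 = -567)
z - O = -567 - 1*(-950) = -567 + 950 = 383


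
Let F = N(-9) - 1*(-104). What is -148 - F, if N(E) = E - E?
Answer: -252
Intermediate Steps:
N(E) = 0
F = 104 (F = 0 - 1*(-104) = 0 + 104 = 104)
-148 - F = -148 - 1*104 = -148 - 104 = -252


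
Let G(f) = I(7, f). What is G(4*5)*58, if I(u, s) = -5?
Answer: -290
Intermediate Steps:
G(f) = -5
G(4*5)*58 = -5*58 = -290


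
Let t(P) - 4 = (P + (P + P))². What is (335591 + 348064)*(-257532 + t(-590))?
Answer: 1965762444660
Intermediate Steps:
t(P) = 4 + 9*P² (t(P) = 4 + (P + (P + P))² = 4 + (P + 2*P)² = 4 + (3*P)² = 4 + 9*P²)
(335591 + 348064)*(-257532 + t(-590)) = (335591 + 348064)*(-257532 + (4 + 9*(-590)²)) = 683655*(-257532 + (4 + 9*348100)) = 683655*(-257532 + (4 + 3132900)) = 683655*(-257532 + 3132904) = 683655*2875372 = 1965762444660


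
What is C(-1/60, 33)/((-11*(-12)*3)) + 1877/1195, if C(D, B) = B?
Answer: 23719/14340 ≈ 1.6540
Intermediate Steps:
C(-1/60, 33)/((-11*(-12)*3)) + 1877/1195 = 33/((-11*(-12)*3)) + 1877/1195 = 33/((132*3)) + 1877*(1/1195) = 33/396 + 1877/1195 = 33*(1/396) + 1877/1195 = 1/12 + 1877/1195 = 23719/14340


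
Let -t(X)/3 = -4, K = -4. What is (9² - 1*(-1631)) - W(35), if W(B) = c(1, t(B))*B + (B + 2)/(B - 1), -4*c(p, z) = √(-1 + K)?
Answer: 58171/34 + 35*I*√5/4 ≈ 1710.9 + 19.566*I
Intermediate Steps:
t(X) = 12 (t(X) = -3*(-4) = 12)
c(p, z) = -I*√5/4 (c(p, z) = -√(-1 - 4)/4 = -I*√5/4)
W(B) = (2 + B)/(-1 + B) - I*B*√5/4 (W(B) = (-I*√5/4)*B + (B + 2)/(B - 1) = -I*B*√5/4 + (2 + B)/(-1 + B) = (2 + B)/(-1 + B) - I*B*√5/4)
(9² - 1*(-1631)) - W(35) = (9² - 1*(-1631)) - (8 + 4*35 + I*35*√5 - 1*I*√5*35²)/(4*(-1 + 35)) = (81 + 1631) - (8 + 140 + 35*I*√5 - 1*I*√5*1225)/(4*34) = 1712 - (8 + 140 + 35*I*√5 - 1225*I*√5)/(4*34) = 1712 - (148 - 1190*I*√5)/(4*34) = 1712 - (37/34 - 35*I*√5/4) = 1712 + (-37/34 + 35*I*√5/4) = 58171/34 + 35*I*√5/4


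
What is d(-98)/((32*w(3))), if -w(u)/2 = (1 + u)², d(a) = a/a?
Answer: -1/1024 ≈ -0.00097656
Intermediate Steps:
d(a) = 1
w(u) = -2*(1 + u)²
d(-98)/((32*w(3))) = 1/(32*(-2*(1 + 3)²)) = 1/(32*(-2*4²)) = 1/(32*(-2*16)) = 1/(32*(-32)) = 1/(-1024) = 1*(-1/1024) = -1/1024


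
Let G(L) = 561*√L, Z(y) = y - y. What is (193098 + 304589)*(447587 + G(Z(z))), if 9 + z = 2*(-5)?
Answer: 222758231269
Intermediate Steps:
z = -19 (z = -9 + 2*(-5) = -9 - 10 = -19)
Z(y) = 0
(193098 + 304589)*(447587 + G(Z(z))) = (193098 + 304589)*(447587 + 561*√0) = 497687*(447587 + 561*0) = 497687*(447587 + 0) = 497687*447587 = 222758231269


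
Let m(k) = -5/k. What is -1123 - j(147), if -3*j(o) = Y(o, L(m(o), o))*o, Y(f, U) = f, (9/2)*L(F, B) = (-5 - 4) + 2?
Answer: 6080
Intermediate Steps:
L(F, B) = -14/9 (L(F, B) = 2*((-5 - 4) + 2)/9 = 2*(-9 + 2)/9 = (2/9)*(-7) = -14/9)
j(o) = -o²/3 (j(o) = -o*o/3 = -o²/3)
-1123 - j(147) = -1123 - (-1)*147²/3 = -1123 - (-1)*21609/3 = -1123 - 1*(-7203) = -1123 + 7203 = 6080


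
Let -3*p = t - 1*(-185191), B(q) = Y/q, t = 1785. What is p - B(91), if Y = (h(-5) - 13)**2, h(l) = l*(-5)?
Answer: -17015248/273 ≈ -62327.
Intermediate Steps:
h(l) = -5*l
Y = 144 (Y = (-5*(-5) - 13)**2 = (25 - 13)**2 = 12**2 = 144)
B(q) = 144/q
p = -186976/3 (p = -(1785 - 1*(-185191))/3 = -(1785 + 185191)/3 = -1/3*186976 = -186976/3 ≈ -62325.)
p - B(91) = -186976/3 - 144/91 = -17015248/273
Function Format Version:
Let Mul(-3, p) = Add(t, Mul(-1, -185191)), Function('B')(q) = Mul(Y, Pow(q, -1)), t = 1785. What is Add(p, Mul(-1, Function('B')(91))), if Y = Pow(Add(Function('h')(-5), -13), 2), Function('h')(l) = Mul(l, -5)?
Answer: Rational(-17015248, 273) ≈ -62327.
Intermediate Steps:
Function('h')(l) = Mul(-5, l)
Y = 144 (Y = Pow(Add(Mul(-5, -5), -13), 2) = Pow(Add(25, -13), 2) = Pow(12, 2) = 144)
Function('B')(q) = Mul(144, Pow(q, -1))
p = Rational(-186976, 3) (p = Mul(Rational(-1, 3), Add(1785, Mul(-1, -185191))) = Mul(Rational(-1, 3), Add(1785, 185191)) = Mul(Rational(-1, 3), 186976) = Rational(-186976, 3) ≈ -62325.)
Add(p, Mul(-1, Function('B')(91))) = Add(Rational(-186976, 3), Mul(-1, Mul(144, Pow(91, -1)))) = Add(Rational(-186976, 3), Mul(-1, Mul(144, Rational(1, 91)))) = Add(Rational(-186976, 3), Mul(-1, Rational(144, 91))) = Add(Rational(-186976, 3), Rational(-144, 91)) = Rational(-17015248, 273)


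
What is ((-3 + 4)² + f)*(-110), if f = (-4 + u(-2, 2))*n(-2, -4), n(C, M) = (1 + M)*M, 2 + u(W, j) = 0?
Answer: 7810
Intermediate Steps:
u(W, j) = -2 (u(W, j) = -2 + 0 = -2)
n(C, M) = M*(1 + M)
f = -72 (f = (-4 - 2)*(-4*(1 - 4)) = -(-24)*(-3) = -6*12 = -72)
((-3 + 4)² + f)*(-110) = ((-3 + 4)² - 72)*(-110) = (1² - 72)*(-110) = (1 - 72)*(-110) = -71*(-110) = 7810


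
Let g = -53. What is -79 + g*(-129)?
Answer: 6758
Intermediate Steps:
-79 + g*(-129) = -79 - 53*(-129) = -79 + 6837 = 6758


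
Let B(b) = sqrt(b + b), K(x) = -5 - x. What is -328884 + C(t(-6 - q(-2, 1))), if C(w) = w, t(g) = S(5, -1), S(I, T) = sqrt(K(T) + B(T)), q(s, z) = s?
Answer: -328884 + sqrt(-4 + I*sqrt(2)) ≈ -3.2888e+5 + 2.0301*I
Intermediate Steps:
B(b) = sqrt(2)*sqrt(b) (B(b) = sqrt(2*b) = sqrt(2)*sqrt(b))
S(I, T) = sqrt(-5 - T + sqrt(2)*sqrt(T)) (S(I, T) = sqrt((-5 - T) + sqrt(2)*sqrt(T)) = sqrt(-5 - T + sqrt(2)*sqrt(T)))
t(g) = sqrt(-4 + I*sqrt(2)) (t(g) = sqrt(-5 - 1*(-1) + sqrt(2)*sqrt(-1)) = sqrt(-5 + 1 + sqrt(2)*I) = sqrt(-5 + 1 + I*sqrt(2)) = sqrt(-4 + I*sqrt(2)))
-328884 + C(t(-6 - q(-2, 1))) = -328884 + sqrt(-4 + I*sqrt(2))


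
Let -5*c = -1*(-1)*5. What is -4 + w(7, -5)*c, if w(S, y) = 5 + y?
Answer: -4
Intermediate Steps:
c = -1 (c = -(-1*(-1))*5/5 = -5/5 = -⅕*5 = -1)
-4 + w(7, -5)*c = -4 + (5 - 5)*(-1) = -4 + 0*(-1) = -4 + 0 = -4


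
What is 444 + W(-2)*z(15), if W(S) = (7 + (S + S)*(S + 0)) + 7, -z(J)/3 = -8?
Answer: 972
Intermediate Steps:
z(J) = 24 (z(J) = -3*(-8) = 24)
W(S) = 14 + 2*S² (W(S) = (7 + (2*S)*S) + 7 = (7 + 2*S²) + 7 = 14 + 2*S²)
444 + W(-2)*z(15) = 444 + (14 + 2*(-2)²)*24 = 444 + (14 + 2*4)*24 = 444 + (14 + 8)*24 = 444 + 22*24 = 444 + 528 = 972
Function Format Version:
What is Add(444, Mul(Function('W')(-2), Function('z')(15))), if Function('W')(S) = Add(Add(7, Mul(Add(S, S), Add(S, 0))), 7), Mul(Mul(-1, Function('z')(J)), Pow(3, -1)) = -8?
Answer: 972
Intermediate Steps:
Function('z')(J) = 24 (Function('z')(J) = Mul(-3, -8) = 24)
Function('W')(S) = Add(14, Mul(2, Pow(S, 2))) (Function('W')(S) = Add(Add(7, Mul(Mul(2, S), S)), 7) = Add(Add(7, Mul(2, Pow(S, 2))), 7) = Add(14, Mul(2, Pow(S, 2))))
Add(444, Mul(Function('W')(-2), Function('z')(15))) = Add(444, Mul(Add(14, Mul(2, Pow(-2, 2))), 24)) = Add(444, Mul(Add(14, Mul(2, 4)), 24)) = Add(444, Mul(Add(14, 8), 24)) = Add(444, Mul(22, 24)) = Add(444, 528) = 972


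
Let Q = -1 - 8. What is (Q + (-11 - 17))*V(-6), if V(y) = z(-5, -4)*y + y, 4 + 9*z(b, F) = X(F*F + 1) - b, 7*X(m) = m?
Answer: 2146/7 ≈ 306.57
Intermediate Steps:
Q = -9
X(m) = m/7
z(b, F) = -3/7 - b/9 + F²/63 (z(b, F) = -4/9 + ((F*F + 1)/7 - b)/9 = -4/9 + ((F² + 1)/7 - b)/9 = -4/9 + ((1 + F²)/7 - b)/9 = -4/9 + ((⅐ + F²/7) - b)/9 = -4/9 + (⅐ - b + F²/7)/9 = -4/9 + (1/63 - b/9 + F²/63) = -3/7 - b/9 + F²/63)
V(y) = 29*y/21 (V(y) = (-3/7 - ⅑*(-5) + (1/63)*(-4)²)*y + y = (-3/7 + 5/9 + (1/63)*16)*y + y = (-3/7 + 5/9 + 16/63)*y + y = 8*y/21 + y = 29*y/21)
(Q + (-11 - 17))*V(-6) = (-9 + (-11 - 17))*((29/21)*(-6)) = (-9 - 28)*(-58/7) = -37*(-58/7) = 2146/7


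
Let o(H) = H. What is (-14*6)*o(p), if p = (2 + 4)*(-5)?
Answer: 2520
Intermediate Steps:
p = -30 (p = 6*(-5) = -30)
(-14*6)*o(p) = -14*6*(-30) = -84*(-30) = 2520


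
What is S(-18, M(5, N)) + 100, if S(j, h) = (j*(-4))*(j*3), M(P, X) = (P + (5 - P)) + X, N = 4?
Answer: -3788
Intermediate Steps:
M(P, X) = 5 + X
S(j, h) = -12*j² (S(j, h) = (-4*j)*(3*j) = -12*j²)
S(-18, M(5, N)) + 100 = -12*(-18)² + 100 = -12*324 + 100 = -3888 + 100 = -3788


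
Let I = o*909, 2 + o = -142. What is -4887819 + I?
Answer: -5018715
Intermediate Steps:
o = -144 (o = -2 - 142 = -144)
I = -130896 (I = -144*909 = -130896)
-4887819 + I = -4887819 - 130896 = -5018715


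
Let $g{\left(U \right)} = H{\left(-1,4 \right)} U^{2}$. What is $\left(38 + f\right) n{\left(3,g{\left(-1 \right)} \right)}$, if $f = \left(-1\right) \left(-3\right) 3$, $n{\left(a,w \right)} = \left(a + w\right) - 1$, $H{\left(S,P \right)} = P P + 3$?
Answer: $987$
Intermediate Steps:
$H{\left(S,P \right)} = 3 + P^{2}$ ($H{\left(S,P \right)} = P^{2} + 3 = 3 + P^{2}$)
$g{\left(U \right)} = 19 U^{2}$ ($g{\left(U \right)} = \left(3 + 4^{2}\right) U^{2} = \left(3 + 16\right) U^{2} = 19 U^{2}$)
$n{\left(a,w \right)} = -1 + a + w$
$f = 9$ ($f = 3 \cdot 3 = 9$)
$\left(38 + f\right) n{\left(3,g{\left(-1 \right)} \right)} = \left(38 + 9\right) \left(-1 + 3 + 19 \left(-1\right)^{2}\right) = 47 \left(-1 + 3 + 19 \cdot 1\right) = 47 \left(-1 + 3 + 19\right) = 47 \cdot 21 = 987$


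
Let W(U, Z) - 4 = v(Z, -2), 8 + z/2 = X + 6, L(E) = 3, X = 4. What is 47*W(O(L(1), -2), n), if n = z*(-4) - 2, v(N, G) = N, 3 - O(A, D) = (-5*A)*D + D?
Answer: -658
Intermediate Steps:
O(A, D) = 3 - D + 5*A*D (O(A, D) = 3 - ((-5*A)*D + D) = 3 - (-5*A*D + D) = 3 - (D - 5*A*D) = 3 + (-D + 5*A*D) = 3 - D + 5*A*D)
z = 4 (z = -16 + 2*(4 + 6) = -16 + 2*10 = -16 + 20 = 4)
n = -18 (n = 4*(-4) - 2 = -16 - 2 = -18)
W(U, Z) = 4 + Z
47*W(O(L(1), -2), n) = 47*(4 - 18) = 47*(-14) = -658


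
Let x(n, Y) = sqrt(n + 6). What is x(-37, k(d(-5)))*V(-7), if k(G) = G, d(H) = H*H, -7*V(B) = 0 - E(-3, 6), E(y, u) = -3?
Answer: -3*I*sqrt(31)/7 ≈ -2.3862*I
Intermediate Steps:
V(B) = -3/7 (V(B) = -(0 - 1*(-3))/7 = -(0 + 3)/7 = -1/7*3 = -3/7)
d(H) = H**2
x(n, Y) = sqrt(6 + n)
x(-37, k(d(-5)))*V(-7) = sqrt(6 - 37)*(-3/7) = sqrt(-31)*(-3/7) = (I*sqrt(31))*(-3/7) = -3*I*sqrt(31)/7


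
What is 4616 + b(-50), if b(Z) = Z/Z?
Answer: 4617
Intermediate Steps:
b(Z) = 1
4616 + b(-50) = 4616 + 1 = 4617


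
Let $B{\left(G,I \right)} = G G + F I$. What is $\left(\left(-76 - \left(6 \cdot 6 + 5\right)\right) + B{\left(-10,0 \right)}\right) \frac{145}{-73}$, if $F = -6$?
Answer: $\frac{2465}{73} \approx 33.767$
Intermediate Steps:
$B{\left(G,I \right)} = G^{2} - 6 I$ ($B{\left(G,I \right)} = G G - 6 I = G^{2} - 6 I$)
$\left(\left(-76 - \left(6 \cdot 6 + 5\right)\right) + B{\left(-10,0 \right)}\right) \frac{145}{-73} = \left(\left(-76 - \left(6 \cdot 6 + 5\right)\right) + \left(\left(-10\right)^{2} - 0\right)\right) \frac{145}{-73} = \left(\left(-76 - \left(36 + 5\right)\right) + \left(100 + 0\right)\right) 145 \left(- \frac{1}{73}\right) = \left(\left(-76 - 41\right) + 100\right) \left(- \frac{145}{73}\right) = \left(-117 + 100\right) \left(- \frac{145}{73}\right) = \left(-17\right) \left(- \frac{145}{73}\right) = \frac{2465}{73}$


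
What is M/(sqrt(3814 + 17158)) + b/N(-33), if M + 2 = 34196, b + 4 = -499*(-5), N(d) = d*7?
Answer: -2491/231 + 17097*sqrt(107)/749 ≈ 225.33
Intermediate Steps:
N(d) = 7*d
b = 2491 (b = -4 - 499*(-5) = -4 + 2495 = 2491)
M = 34194 (M = -2 + 34196 = 34194)
M/(sqrt(3814 + 17158)) + b/N(-33) = 34194/(sqrt(3814 + 17158)) + 2491/((7*(-33))) = 34194/(sqrt(20972)) + 2491/(-231) = 34194/((14*sqrt(107))) + 2491*(-1/231) = 34194*(sqrt(107)/1498) - 2491/231 = 17097*sqrt(107)/749 - 2491/231 = -2491/231 + 17097*sqrt(107)/749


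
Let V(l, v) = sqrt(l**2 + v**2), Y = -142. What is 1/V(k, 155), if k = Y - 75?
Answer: sqrt(74)/2294 ≈ 0.0037499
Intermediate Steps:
k = -217 (k = -142 - 75 = -217)
1/V(k, 155) = 1/(sqrt((-217)**2 + 155**2)) = 1/(sqrt(47089 + 24025)) = 1/(sqrt(71114)) = 1/(31*sqrt(74)) = sqrt(74)/2294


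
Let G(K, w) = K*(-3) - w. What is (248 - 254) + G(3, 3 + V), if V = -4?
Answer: -14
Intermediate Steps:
G(K, w) = -w - 3*K (G(K, w) = -3*K - w = -w - 3*K)
(248 - 254) + G(3, 3 + V) = (248 - 254) + (-(3 - 4) - 3*3) = -6 + (-1*(-1) - 9) = -6 + (1 - 9) = -6 - 8 = -14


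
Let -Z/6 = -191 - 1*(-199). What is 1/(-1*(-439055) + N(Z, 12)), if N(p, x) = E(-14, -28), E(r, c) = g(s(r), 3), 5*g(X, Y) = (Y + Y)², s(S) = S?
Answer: 5/2195311 ≈ 2.2776e-6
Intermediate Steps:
Z = -48 (Z = -6*(-191 - 1*(-199)) = -6*(-191 + 199) = -6*8 = -48)
g(X, Y) = 4*Y²/5 (g(X, Y) = (Y + Y)²/5 = (2*Y)²/5 = (4*Y²)/5 = 4*Y²/5)
E(r, c) = 36/5 (E(r, c) = (⅘)*3² = (⅘)*9 = 36/5)
N(p, x) = 36/5
1/(-1*(-439055) + N(Z, 12)) = 1/(-1*(-439055) + 36/5) = 1/(439055 + 36/5) = 1/(2195311/5) = 5/2195311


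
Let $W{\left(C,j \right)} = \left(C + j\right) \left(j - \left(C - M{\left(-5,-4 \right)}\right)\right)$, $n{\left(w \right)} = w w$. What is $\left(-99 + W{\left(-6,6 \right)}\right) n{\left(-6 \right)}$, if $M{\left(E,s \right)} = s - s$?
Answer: $-3564$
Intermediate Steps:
$n{\left(w \right)} = w^{2}$
$M{\left(E,s \right)} = 0$
$W{\left(C,j \right)} = \left(C + j\right) \left(j - C\right)$ ($W{\left(C,j \right)} = \left(C + j\right) \left(j + \left(0 - C\right)\right) = \left(C + j\right) \left(j - C\right)$)
$\left(-99 + W{\left(-6,6 \right)}\right) n{\left(-6 \right)} = \left(-99 + \left(6^{2} - \left(-6\right)^{2}\right)\right) \left(-6\right)^{2} = \left(-99 + \left(36 - 36\right)\right) 36 = \left(-99 + 0\right) 36 = \left(-99\right) 36 = -3564$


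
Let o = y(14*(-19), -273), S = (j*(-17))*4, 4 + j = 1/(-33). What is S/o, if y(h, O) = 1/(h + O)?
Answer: -443156/3 ≈ -1.4772e+5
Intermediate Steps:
j = -133/33 (j = -4 + 1/(-33) = -4 - 1/33 = -133/33 ≈ -4.0303)
y(h, O) = 1/(O + h)
S = 9044/33 (S = -133/33*(-17)*4 = (2261/33)*4 = 9044/33 ≈ 274.06)
o = -1/539 (o = 1/(-273 + 14*(-19)) = 1/(-273 - 266) = 1/(-539) = -1/539 ≈ -0.0018553)
S/o = 9044/(33*(-1/539)) = (9044/33)*(-539) = -443156/3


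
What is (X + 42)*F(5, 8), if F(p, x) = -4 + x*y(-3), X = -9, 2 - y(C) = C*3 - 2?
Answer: 3300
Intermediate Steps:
y(C) = 4 - 3*C (y(C) = 2 - (C*3 - 2) = 2 - (3*C - 2) = 2 - (-2 + 3*C) = 2 + (2 - 3*C) = 4 - 3*C)
F(p, x) = -4 + 13*x (F(p, x) = -4 + x*(4 - 3*(-3)) = -4 + x*(4 + 9) = -4 + x*13 = -4 + 13*x)
(X + 42)*F(5, 8) = (-9 + 42)*(-4 + 13*8) = 33*(-4 + 104) = 33*100 = 3300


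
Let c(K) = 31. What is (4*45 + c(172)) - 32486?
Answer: -32275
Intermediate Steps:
(4*45 + c(172)) - 32486 = (4*45 + 31) - 32486 = (180 + 31) - 32486 = 211 - 32486 = -32275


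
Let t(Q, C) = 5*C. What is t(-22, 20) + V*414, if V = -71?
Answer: -29294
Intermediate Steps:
t(-22, 20) + V*414 = 5*20 - 71*414 = 100 - 29394 = -29294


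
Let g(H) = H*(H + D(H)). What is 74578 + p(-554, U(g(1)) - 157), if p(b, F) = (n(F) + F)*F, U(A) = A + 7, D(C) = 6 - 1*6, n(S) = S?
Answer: 118980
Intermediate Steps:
D(C) = 0 (D(C) = 6 - 6 = 0)
g(H) = H**2 (g(H) = H*(H + 0) = H*H = H**2)
U(A) = 7 + A
p(b, F) = 2*F**2 (p(b, F) = (F + F)*F = (2*F)*F = 2*F**2)
74578 + p(-554, U(g(1)) - 157) = 74578 + 2*((7 + 1**2) - 157)**2 = 74578 + 2*((7 + 1) - 157)**2 = 74578 + 2*(8 - 157)**2 = 74578 + 2*(-149)**2 = 74578 + 2*22201 = 74578 + 44402 = 118980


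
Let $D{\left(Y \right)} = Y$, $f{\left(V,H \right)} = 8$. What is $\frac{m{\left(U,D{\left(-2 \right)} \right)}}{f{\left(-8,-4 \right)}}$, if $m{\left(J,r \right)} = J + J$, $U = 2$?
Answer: $\frac{1}{2} \approx 0.5$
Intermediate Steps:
$m{\left(J,r \right)} = 2 J$
$\frac{m{\left(U,D{\left(-2 \right)} \right)}}{f{\left(-8,-4 \right)}} = \frac{2 \cdot 2}{8} = 4 \cdot \frac{1}{8} = \frac{1}{2}$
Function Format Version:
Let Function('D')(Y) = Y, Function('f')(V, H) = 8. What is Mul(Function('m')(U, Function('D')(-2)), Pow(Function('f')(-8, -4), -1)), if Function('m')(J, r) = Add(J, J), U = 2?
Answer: Rational(1, 2) ≈ 0.50000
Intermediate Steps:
Function('m')(J, r) = Mul(2, J)
Mul(Function('m')(U, Function('D')(-2)), Pow(Function('f')(-8, -4), -1)) = Mul(Mul(2, 2), Pow(8, -1)) = Mul(4, Rational(1, 8)) = Rational(1, 2)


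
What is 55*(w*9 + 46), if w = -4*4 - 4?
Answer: -7370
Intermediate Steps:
w = -20 (w = -16 - 4 = -20)
55*(w*9 + 46) = 55*(-20*9 + 46) = 55*(-180 + 46) = 55*(-134) = -7370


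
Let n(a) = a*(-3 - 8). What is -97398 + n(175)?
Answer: -99323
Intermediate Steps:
n(a) = -11*a (n(a) = a*(-11) = -11*a)
-97398 + n(175) = -97398 - 11*175 = -97398 - 1925 = -99323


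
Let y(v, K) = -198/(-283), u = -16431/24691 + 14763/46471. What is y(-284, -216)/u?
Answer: -37864710213/18821941724 ≈ -2.0117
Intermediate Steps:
u = -399051768/1147415461 (u = -16431*1/24691 + 14763*(1/46471) = -16431/24691 + 14763/46471 = -399051768/1147415461 ≈ -0.34778)
y(v, K) = 198/283 (y(v, K) = -198*(-1/283) = 198/283)
y(-284, -216)/u = 198/(283*(-399051768/1147415461)) = (198/283)*(-1147415461/399051768) = -37864710213/18821941724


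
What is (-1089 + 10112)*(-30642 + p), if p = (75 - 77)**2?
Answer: -276446674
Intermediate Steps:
p = 4 (p = (-2)**2 = 4)
(-1089 + 10112)*(-30642 + p) = (-1089 + 10112)*(-30642 + 4) = 9023*(-30638) = -276446674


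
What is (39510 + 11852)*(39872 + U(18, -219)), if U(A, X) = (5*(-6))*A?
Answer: 2020170184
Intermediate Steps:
U(A, X) = -30*A
(39510 + 11852)*(39872 + U(18, -219)) = (39510 + 11852)*(39872 - 30*18) = 51362*(39872 - 540) = 51362*39332 = 2020170184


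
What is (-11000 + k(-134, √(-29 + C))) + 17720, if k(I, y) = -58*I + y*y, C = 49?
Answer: 14512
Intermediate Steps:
k(I, y) = y² - 58*I (k(I, y) = -58*I + y² = y² - 58*I)
(-11000 + k(-134, √(-29 + C))) + 17720 = (-11000 + ((√(-29 + 49))² - 58*(-134))) + 17720 = (-11000 + ((√20)² + 7772)) + 17720 = (-11000 + ((2*√5)² + 7772)) + 17720 = (-11000 + (20 + 7772)) + 17720 = (-11000 + 7792) + 17720 = -3208 + 17720 = 14512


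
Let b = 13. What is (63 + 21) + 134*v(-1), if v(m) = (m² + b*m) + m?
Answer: -1658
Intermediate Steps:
v(m) = m² + 14*m (v(m) = (m² + 13*m) + m = m² + 14*m)
(63 + 21) + 134*v(-1) = (63 + 21) + 134*(-(14 - 1)) = 84 + 134*(-1*13) = 84 + 134*(-13) = 84 - 1742 = -1658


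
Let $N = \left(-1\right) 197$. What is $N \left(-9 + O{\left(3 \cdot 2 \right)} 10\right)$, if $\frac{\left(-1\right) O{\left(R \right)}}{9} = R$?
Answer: $108153$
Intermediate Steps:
$O{\left(R \right)} = - 9 R$
$N = -197$
$N \left(-9 + O{\left(3 \cdot 2 \right)} 10\right) = - 197 \left(-9 + - 9 \cdot 3 \cdot 2 \cdot 10\right) = - 197 \left(-9 + \left(-9\right) 6 \cdot 10\right) = - 197 \left(-9 - 540\right) = \left(-197\right) \left(-549\right) = 108153$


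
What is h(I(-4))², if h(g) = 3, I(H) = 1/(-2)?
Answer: 9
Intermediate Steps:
I(H) = -½ (I(H) = 1*(-½) = -½)
h(I(-4))² = 3² = 9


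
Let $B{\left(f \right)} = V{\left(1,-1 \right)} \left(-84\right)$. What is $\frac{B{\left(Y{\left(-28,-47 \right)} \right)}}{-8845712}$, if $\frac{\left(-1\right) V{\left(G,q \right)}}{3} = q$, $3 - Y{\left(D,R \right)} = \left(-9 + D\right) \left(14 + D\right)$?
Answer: $\frac{63}{2211428} \approx 2.8488 \cdot 10^{-5}$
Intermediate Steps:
$Y{\left(D,R \right)} = 3 - \left(-9 + D\right) \left(14 + D\right)$
$V{\left(G,q \right)} = - 3 q$
$B{\left(f \right)} = -252$ ($B{\left(f \right)} = \left(-3\right) \left(-1\right) \left(-84\right) = 3 \left(-84\right) = -252$)
$\frac{B{\left(Y{\left(-28,-47 \right)} \right)}}{-8845712} = - \frac{252}{-8845712} = \left(-252\right) \left(- \frac{1}{8845712}\right) = \frac{63}{2211428}$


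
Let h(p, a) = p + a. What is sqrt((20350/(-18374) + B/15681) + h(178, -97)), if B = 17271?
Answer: sqrt(186768871291240147)/48020449 ≈ 8.9997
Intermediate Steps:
h(p, a) = a + p
sqrt((20350/(-18374) + B/15681) + h(178, -97)) = sqrt((20350/(-18374) + 17271/15681) + (-97 + 178)) = sqrt((20350*(-1/18374) + 17271*(1/15681)) + 81) = sqrt((-10175/9187 + 5757/5227) + 81) = sqrt(-295166/48020449 + 81) = sqrt(3889361203/48020449) = sqrt(186768871291240147)/48020449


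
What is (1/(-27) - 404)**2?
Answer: 119006281/729 ≈ 1.6325e+5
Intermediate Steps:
(1/(-27) - 404)**2 = (-1/27 - 404)**2 = (-10909/27)**2 = 119006281/729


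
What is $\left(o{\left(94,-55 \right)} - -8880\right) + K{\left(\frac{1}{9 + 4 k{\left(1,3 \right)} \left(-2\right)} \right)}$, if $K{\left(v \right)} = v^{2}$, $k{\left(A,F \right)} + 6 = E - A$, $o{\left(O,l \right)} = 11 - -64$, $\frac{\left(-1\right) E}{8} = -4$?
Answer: $\frac{326687356}{36481} \approx 8955.0$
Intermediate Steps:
$E = 32$ ($E = \left(-8\right) \left(-4\right) = 32$)
$o{\left(O,l \right)} = 75$ ($o{\left(O,l \right)} = 11 + 64 = 75$)
$k{\left(A,F \right)} = 26 - A$ ($k{\left(A,F \right)} = -6 - \left(-32 + A\right) = 26 - A$)
$\left(o{\left(94,-55 \right)} - -8880\right) + K{\left(\frac{1}{9 + 4 k{\left(1,3 \right)} \left(-2\right)} \right)} = \left(75 - -8880\right) + \left(\frac{1}{9 + 4 \left(26 - 1\right) \left(-2\right)}\right)^{2} = \left(75 + 8880\right) + \left(\frac{1}{9 + 4 \left(26 - 1\right) \left(-2\right)}\right)^{2} = 8955 + \left(\frac{1}{9 + 4 \cdot 25 \left(-2\right)}\right)^{2} = 8955 + \left(\frac{1}{9 + 100 \left(-2\right)}\right)^{2} = 8955 + \left(\frac{1}{9 - 200}\right)^{2} = 8955 + \left(\frac{1}{-191}\right)^{2} = 8955 + \left(- \frac{1}{191}\right)^{2} = 8955 + \frac{1}{36481} = \frac{326687356}{36481}$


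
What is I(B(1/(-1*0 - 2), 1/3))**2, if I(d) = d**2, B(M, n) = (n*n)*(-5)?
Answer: 625/6561 ≈ 0.095260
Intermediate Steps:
B(M, n) = -5*n**2 (B(M, n) = n**2*(-5) = -5*n**2)
I(B(1/(-1*0 - 2), 1/3))**2 = ((-5*(1/3)**2)**2)**2 = ((-5*1/9)**2)**2 = ((-5/9)**2)**2 = (25/81)**2 = 625/6561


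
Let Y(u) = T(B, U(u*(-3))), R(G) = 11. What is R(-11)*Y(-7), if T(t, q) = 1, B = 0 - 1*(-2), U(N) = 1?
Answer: 11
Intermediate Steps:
B = 2 (B = 0 + 2 = 2)
Y(u) = 1
R(-11)*Y(-7) = 11*1 = 11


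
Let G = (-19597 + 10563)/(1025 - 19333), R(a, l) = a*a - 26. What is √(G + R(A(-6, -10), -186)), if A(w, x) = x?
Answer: √6242231602/9154 ≈ 8.6310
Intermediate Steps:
R(a, l) = -26 + a² (R(a, l) = a² - 26 = -26 + a²)
G = 4517/9154 (G = -9034/(-18308) = -9034*(-1/18308) = 4517/9154 ≈ 0.49345)
√(G + R(A(-6, -10), -186)) = √(4517/9154 + (-26 + (-10)²)) = √(4517/9154 + (-26 + 100)) = √(4517/9154 + 74) = √(681913/9154) = √6242231602/9154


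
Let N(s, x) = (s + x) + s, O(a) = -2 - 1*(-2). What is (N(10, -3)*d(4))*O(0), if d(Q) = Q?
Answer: 0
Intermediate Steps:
O(a) = 0 (O(a) = -2 + 2 = 0)
N(s, x) = x + 2*s
(N(10, -3)*d(4))*O(0) = ((-3 + 2*10)*4)*0 = ((-3 + 20)*4)*0 = (17*4)*0 = 68*0 = 0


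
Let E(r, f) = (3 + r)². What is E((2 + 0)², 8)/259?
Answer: 7/37 ≈ 0.18919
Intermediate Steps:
E((2 + 0)², 8)/259 = (3 + (2 + 0)²)²/259 = (3 + 2²)²*(1/259) = (3 + 4)²*(1/259) = 7²*(1/259) = 49*(1/259) = 7/37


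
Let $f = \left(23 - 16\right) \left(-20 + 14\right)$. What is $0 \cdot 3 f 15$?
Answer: $0$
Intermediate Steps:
$f = -42$ ($f = 7 \left(-6\right) = -42$)
$0 \cdot 3 f 15 = 0 \cdot 3 \left(-42\right) 15 = 0 \left(-42\right) 15 = 0 \cdot 15 = 0$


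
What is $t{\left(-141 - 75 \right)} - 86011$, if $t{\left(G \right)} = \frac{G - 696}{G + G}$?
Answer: $- \frac{774080}{9} \approx -86009.0$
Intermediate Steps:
$t{\left(G \right)} = \frac{-696 + G}{2 G}$
$t{\left(-141 - 75 \right)} - 86011 = \frac{-696 - 216}{2 \left(-141 - 75\right)} - 86011 = \frac{-696 - 216}{2 \left(-216\right)} - 86011 = \frac{1}{2} \left(- \frac{1}{216}\right) \left(-912\right) - 86011 = \frac{19}{9} - 86011 = - \frac{774080}{9}$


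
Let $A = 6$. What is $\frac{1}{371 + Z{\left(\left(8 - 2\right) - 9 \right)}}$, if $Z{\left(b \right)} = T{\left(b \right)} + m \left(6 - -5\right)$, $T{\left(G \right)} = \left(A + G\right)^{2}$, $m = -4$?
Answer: $\frac{1}{336} \approx 0.0029762$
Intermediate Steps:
$T{\left(G \right)} = \left(6 + G\right)^{2}$
$Z{\left(b \right)} = -44 + \left(6 + b\right)^{2}$ ($Z{\left(b \right)} = \left(6 + b\right)^{2} - 4 \left(6 - -5\right) = \left(6 + b\right)^{2} - 4 \left(6 + 5\right) = \left(6 + b\right)^{2} - 44 = -44 + \left(6 + b\right)^{2}$)
$\frac{1}{371 + Z{\left(\left(8 - 2\right) - 9 \right)}} = \frac{1}{371 - \left(44 - \left(6 + \left(\left(8 - 2\right) - 9\right)\right)^{2}\right)} = \frac{1}{371 - \left(44 - \left(6 + \left(6 - 9\right)\right)^{2}\right)} = \frac{1}{371 - \left(44 - \left(6 - 3\right)^{2}\right)} = \frac{1}{371 - \left(44 - 3^{2}\right)} = \frac{1}{371 + \left(-44 + 9\right)} = \frac{1}{371 - 35} = \frac{1}{336}$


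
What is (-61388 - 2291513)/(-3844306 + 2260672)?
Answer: 2352901/1583634 ≈ 1.4858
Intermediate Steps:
(-61388 - 2291513)/(-3844306 + 2260672) = -2352901/(-1583634) = -2352901*(-1/1583634) = 2352901/1583634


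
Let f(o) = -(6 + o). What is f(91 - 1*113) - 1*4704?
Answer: -4688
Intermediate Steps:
f(o) = -6 - o
f(91 - 1*113) - 1*4704 = (-6 - (91 - 1*113)) - 1*4704 = (-6 - (91 - 113)) - 4704 = (-6 - 1*(-22)) - 4704 = (-6 + 22) - 4704 = 16 - 4704 = -4688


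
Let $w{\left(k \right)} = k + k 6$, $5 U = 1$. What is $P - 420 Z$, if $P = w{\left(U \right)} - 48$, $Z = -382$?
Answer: $\frac{801967}{5} \approx 1.6039 \cdot 10^{5}$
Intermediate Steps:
$U = \frac{1}{5}$ ($U = \frac{1}{5} \cdot 1 = \frac{1}{5} \approx 0.2$)
$w{\left(k \right)} = 7 k$ ($w{\left(k \right)} = k + 6 k = 7 k$)
$P = - \frac{233}{5}$ ($P = 7 \cdot \frac{1}{5} - 48 = \frac{7}{5} - 48 = - \frac{233}{5} \approx -46.6$)
$P - 420 Z = - \frac{233}{5} - -160440 = - \frac{233}{5} + 160440 = \frac{801967}{5}$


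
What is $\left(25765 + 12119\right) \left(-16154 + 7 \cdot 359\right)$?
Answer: $-516775644$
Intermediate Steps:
$\left(25765 + 12119\right) \left(-16154 + 7 \cdot 359\right) = 37884 \left(-16154 + 2513\right) = 37884 \left(-13641\right) = -516775644$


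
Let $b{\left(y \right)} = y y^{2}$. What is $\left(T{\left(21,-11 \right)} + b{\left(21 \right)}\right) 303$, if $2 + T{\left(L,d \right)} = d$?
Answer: $2802144$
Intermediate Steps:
$T{\left(L,d \right)} = -2 + d$
$b{\left(y \right)} = y^{3}$
$\left(T{\left(21,-11 \right)} + b{\left(21 \right)}\right) 303 = \left(\left(-2 - 11\right) + 21^{3}\right) 303 = \left(-13 + 9261\right) 303 = 9248 \cdot 303 = 2802144$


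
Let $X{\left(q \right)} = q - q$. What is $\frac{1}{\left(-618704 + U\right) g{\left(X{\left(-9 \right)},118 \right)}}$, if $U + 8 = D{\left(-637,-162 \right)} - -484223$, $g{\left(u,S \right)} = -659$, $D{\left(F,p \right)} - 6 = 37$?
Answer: $\frac{1}{88599914} \approx 1.1287 \cdot 10^{-8}$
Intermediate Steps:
$X{\left(q \right)} = 0$
$D{\left(F,p \right)} = 43$ ($D{\left(F,p \right)} = 6 + 37 = 43$)
$U = 484258$ ($U = -8 + \left(43 - -484223\right) = -8 + \left(43 + 484223\right) = -8 + 484266 = 484258$)
$\frac{1}{\left(-618704 + U\right) g{\left(X{\left(-9 \right)},118 \right)}} = \frac{1}{\left(-618704 + 484258\right) \left(-659\right)} = \frac{1}{-134446} \left(- \frac{1}{659}\right) = \left(- \frac{1}{134446}\right) \left(- \frac{1}{659}\right) = \frac{1}{88599914}$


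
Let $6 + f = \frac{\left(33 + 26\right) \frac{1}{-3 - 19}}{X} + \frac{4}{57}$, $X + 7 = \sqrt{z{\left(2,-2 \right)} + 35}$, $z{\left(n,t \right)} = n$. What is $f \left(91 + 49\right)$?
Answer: $- \frac{255465}{418} + \frac{2065 \sqrt{37}}{66} \approx -420.84$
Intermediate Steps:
$X = -7 + \sqrt{37}$ ($X = -7 + \sqrt{2 + 35} = -7 + \sqrt{37} \approx -0.91724$)
$f = - \frac{338}{57} - \frac{59}{22 \left(-7 + \sqrt{37}\right)}$ ($f = -6 + \left(\frac{\left(33 + 26\right) \frac{1}{-3 - 19}}{-7 + \sqrt{37}} + \frac{4}{57}\right) = -6 + \left(\frac{59 \frac{1}{-22}}{-7 + \sqrt{37}} + 4 \cdot \frac{1}{57}\right) = -6 + \left(\frac{59 \left(- \frac{1}{22}\right)}{-7 + \sqrt{37}} + \frac{4}{57}\right) = -6 - \left(- \frac{4}{57} + \frac{59}{22 \left(-7 + \sqrt{37}\right)}\right) = - \frac{338}{57} - \frac{59}{22 \left(-7 + \sqrt{37}\right)} \approx -3.006$)
$f \left(91 + 49\right) = \left(- \frac{7299}{1672} + \frac{59 \sqrt{37}}{264}\right) \left(91 + 49\right) = \left(- \frac{7299}{1672} + \frac{59 \sqrt{37}}{264}\right) 140 = - \frac{255465}{418} + \frac{2065 \sqrt{37}}{66}$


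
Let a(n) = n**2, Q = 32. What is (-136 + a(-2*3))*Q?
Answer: -3200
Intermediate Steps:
(-136 + a(-2*3))*Q = (-136 + (-2*3)**2)*32 = (-136 + (-6)**2)*32 = (-136 + 36)*32 = -100*32 = -3200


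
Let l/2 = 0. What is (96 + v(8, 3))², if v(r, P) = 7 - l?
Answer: 10609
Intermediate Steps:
l = 0 (l = 2*0 = 0)
v(r, P) = 7 (v(r, P) = 7 - 1*0 = 7 + 0 = 7)
(96 + v(8, 3))² = (96 + 7)² = 103² = 10609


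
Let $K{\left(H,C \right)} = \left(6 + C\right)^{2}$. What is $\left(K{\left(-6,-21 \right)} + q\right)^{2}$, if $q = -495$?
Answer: $72900$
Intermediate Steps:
$\left(K{\left(-6,-21 \right)} + q\right)^{2} = \left(\left(6 - 21\right)^{2} - 495\right)^{2} = \left(\left(-15\right)^{2} - 495\right)^{2} = \left(225 - 495\right)^{2} = \left(-270\right)^{2} = 72900$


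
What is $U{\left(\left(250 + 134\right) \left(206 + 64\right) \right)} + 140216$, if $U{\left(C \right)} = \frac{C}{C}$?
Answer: $140217$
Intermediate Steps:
$U{\left(C \right)} = 1$
$U{\left(\left(250 + 134\right) \left(206 + 64\right) \right)} + 140216 = 1 + 140216 = 140217$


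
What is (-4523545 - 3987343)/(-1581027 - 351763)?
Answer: 4255444/966395 ≈ 4.4034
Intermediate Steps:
(-4523545 - 3987343)/(-1581027 - 351763) = -8510888/(-1932790) = -8510888*(-1/1932790) = 4255444/966395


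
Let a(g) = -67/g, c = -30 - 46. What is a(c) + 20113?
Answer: 1528655/76 ≈ 20114.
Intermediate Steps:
c = -76
a(c) + 20113 = -67/(-76) + 20113 = -67*(-1/76) + 20113 = 67/76 + 20113 = 1528655/76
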